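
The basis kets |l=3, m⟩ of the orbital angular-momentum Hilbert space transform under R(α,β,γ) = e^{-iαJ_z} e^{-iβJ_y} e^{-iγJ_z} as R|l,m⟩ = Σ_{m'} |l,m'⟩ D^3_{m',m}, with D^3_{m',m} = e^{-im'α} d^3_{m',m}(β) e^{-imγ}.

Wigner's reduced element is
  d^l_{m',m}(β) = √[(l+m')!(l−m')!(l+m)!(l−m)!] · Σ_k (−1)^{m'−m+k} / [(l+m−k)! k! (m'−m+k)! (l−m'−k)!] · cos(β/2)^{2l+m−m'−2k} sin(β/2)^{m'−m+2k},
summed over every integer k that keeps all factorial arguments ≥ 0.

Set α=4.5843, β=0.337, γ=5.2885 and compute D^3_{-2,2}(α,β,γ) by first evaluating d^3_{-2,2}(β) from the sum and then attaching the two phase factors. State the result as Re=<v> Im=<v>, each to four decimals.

Re=0.0006 Im=-0.0038

First d^3_{-2,2}(β=0.337), then the phase factors e^{-i(-2)α} and e^{-i(2)γ}:
c=cos(0.337/2)=0.985837, s=sin(0.337/2)=0.167704; N=√[1·120·120·1]=120.000000
k: max(0,(2)−(-2))=4 … min(3+(2),3−(-2))=5
  k=4: (−1)^0·120.0000/(24)·0.9858^2·0.1677^4 = +0.003844
  k=5: (−1)^1·120.0000/(120)·0.9858^0·0.1677^6 = -0.000022
d^3_{-2,2}(0.337) = +0.003844 -0.000022 = +0.003821
Attach z-rotation phases: D = e^{-i(-2)(4.5843)}·(+0.003821)·e^{-i(2)(5.2885)} = +0.000618-0.003771i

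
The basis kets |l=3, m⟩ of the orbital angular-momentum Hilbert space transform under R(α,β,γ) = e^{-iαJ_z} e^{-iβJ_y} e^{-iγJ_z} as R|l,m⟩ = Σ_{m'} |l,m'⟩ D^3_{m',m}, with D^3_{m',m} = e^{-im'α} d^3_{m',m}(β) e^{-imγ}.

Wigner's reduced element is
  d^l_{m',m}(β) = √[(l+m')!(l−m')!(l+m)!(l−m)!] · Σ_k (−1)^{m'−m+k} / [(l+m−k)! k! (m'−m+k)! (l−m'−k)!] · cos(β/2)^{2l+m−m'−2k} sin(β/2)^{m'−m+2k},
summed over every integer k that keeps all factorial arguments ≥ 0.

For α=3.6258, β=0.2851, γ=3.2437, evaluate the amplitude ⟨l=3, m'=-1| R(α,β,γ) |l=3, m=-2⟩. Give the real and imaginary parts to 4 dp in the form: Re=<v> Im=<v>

First d^3_{-1,-2}(β=0.2851), then the phase factors e^{-i(-1)α} and e^{-i(-2)γ}:
Half-angle: c=0.989857, s=0.142068. N=√(2·24·1·120)=75.894664
k: max(0,(-2)−(-1))=0 … min(3+(-2),3−(-1))=1
  k=0: (−1)^1·75.8947/(24)·0.9899^5·0.1421^1 = -0.426931
  k=1: (−1)^2·75.8947/(12)·0.9899^3·0.1421^3 = +0.017589
d^3_{-1,-2}(0.2851) = -0.426931 +0.017589 = -0.409342
Attach z-rotation phases: D = e^{-i(-1)(3.6258)}·(-0.409342)·e^{-i(-2)(3.2437)} = +0.316114+0.260063i

Re=0.3161 Im=0.2601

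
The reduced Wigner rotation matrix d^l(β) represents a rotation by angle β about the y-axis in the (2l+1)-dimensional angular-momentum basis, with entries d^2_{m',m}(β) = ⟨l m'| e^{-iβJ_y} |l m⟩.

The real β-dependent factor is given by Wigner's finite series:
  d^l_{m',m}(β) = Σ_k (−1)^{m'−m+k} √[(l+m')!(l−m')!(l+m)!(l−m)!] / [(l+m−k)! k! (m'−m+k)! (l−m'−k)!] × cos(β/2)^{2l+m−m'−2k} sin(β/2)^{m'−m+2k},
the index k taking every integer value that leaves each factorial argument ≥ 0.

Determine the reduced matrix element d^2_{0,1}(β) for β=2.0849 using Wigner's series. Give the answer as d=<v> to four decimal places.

d^2_{0,1}(β=2.0849) via Wigner's sum:
c=cos(2.0849/2)=0.504106, s=sin(2.0849/2)=0.863642; N=√[2·2·6·1]=4.898979
k∈{1,2} keeps every argument non-negative
  k=1: (−1)^0·4.8990/(2)·0.5041^3·0.8636^1 = +0.271003
  k=2: (−1)^1·4.8990/(2)·0.5041^1·0.8636^3 = -0.795424
d^2_{0,1}(2.0849) = +0.271003 -0.795424 = -0.524420

d=-0.5244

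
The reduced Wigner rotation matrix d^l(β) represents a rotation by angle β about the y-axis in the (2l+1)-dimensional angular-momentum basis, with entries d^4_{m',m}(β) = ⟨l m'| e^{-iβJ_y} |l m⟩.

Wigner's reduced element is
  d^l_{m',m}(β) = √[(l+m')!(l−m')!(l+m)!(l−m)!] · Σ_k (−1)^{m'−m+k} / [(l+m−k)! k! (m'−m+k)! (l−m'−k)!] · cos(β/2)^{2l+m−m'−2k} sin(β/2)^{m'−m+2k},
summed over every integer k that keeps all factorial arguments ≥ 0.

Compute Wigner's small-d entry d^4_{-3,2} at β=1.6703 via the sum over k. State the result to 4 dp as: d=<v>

d=0.4507

d^4_{-3,2}(β=1.6703) via Wigner's sum:
With c≡cos(β/2)=0.671066 and s≡sin(β/2)=0.741397, N=[1·5040·720·2]^{1/2}=2693.993318
k: max(0,(2)−(-3))=5 … min(4+(2),4−(-3))=6
  k=5: (−1)^0·2693.9933/(240)·0.6711^3·0.7414^5 = +0.759865
  k=6: (−1)^1·2693.9933/(720)·0.6711^1·0.7414^7 = -0.309162
d^4_{-3,2}(1.6703) = +0.759865 -0.309162 = +0.450703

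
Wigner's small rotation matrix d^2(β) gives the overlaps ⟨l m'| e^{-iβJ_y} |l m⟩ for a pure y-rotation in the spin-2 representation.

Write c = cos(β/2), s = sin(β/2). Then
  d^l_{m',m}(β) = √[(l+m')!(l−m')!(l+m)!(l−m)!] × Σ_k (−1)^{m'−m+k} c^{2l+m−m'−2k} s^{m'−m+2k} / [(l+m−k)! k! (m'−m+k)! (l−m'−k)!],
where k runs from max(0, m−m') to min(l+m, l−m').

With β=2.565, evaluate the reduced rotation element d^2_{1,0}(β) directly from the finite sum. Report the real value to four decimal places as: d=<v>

d^2_{1,0}(β=2.565) via Wigner's sum:
With c≡cos(β/2)=0.284319 and s≡sin(β/2)=0.958730, N=[6·1·2·2]^{1/2}=4.898979
The bounds max(0,m−m')=0 and min(l+m,l−m')=1 give 2 terms
  k=0: (−1)^1·4.8990/(2)·0.2843^3·0.9587^1 = -0.053975
  k=1: (−1)^2·4.8990/(2)·0.2843^1·0.9587^3 = +0.613720
d^2_{1,0}(2.565) = -0.053975 +0.613720 = +0.559745

d=0.5597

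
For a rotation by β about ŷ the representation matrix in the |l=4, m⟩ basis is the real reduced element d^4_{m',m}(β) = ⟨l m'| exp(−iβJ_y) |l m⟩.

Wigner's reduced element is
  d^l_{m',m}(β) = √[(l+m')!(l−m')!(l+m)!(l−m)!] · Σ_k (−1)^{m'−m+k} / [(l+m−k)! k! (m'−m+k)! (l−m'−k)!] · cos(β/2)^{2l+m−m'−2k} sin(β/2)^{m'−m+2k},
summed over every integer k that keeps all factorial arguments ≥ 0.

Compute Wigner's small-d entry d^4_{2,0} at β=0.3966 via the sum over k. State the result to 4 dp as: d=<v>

d^4_{2,0}(β=0.3966) via Wigner's sum:
With c≡cos(β/2)=0.980403 and s≡sin(β/2)=0.197003, N=[720·2·24·24]^{1/2}=910.735966
k∈{0,1,2} keeps every argument non-negative
  k=0: (−1)^2·910.7360/(96)·0.9804^6·0.1970^2 = +0.326960
  k=1: (−1)^3·910.7360/(36)·0.9804^4·0.1970^4 = -0.035205
  k=2: (−1)^4·910.7360/(96)·0.9804^2·0.1970^6 = +0.000533
d^4_{2,0}(0.3966) = +0.326960 -0.035205 +0.000533 = +0.292288

d=0.2923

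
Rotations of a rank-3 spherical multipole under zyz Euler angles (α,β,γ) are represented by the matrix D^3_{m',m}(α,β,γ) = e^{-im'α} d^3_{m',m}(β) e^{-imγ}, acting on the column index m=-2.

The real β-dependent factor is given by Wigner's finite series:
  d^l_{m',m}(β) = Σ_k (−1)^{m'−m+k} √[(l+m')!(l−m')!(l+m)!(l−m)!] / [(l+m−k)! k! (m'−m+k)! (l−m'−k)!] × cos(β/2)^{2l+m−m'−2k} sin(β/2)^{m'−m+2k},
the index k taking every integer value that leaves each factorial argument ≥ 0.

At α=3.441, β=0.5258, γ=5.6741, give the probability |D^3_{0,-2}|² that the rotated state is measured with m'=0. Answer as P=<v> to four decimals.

First d^3_{0,-2}(β=0.5258), then the phase factors e^{-i(0)α} and e^{-i(-2)γ}:
Half-angle: c=0.965640, s=0.259882. N=√(6·6·1·120)=65.726707
The bounds max(0,m−m')=0 and min(l+m,l−m')=1 give 2 terms
  k=0: (−1)^2·65.7267/(12)·0.9656^4·0.2599^2 = +0.321643
  k=1: (−1)^3·65.7267/(12)·0.9656^2·0.2599^4 = -0.023297
d^3_{0,-2}(0.5258) = +0.321643 -0.023297 = +0.298347
|D^3_{0,-2}|² = |d^3_{0,-2}(β)|² = (+0.298347)² = 0.089011 (the z-rotation phases have unit modulus)

P=0.0890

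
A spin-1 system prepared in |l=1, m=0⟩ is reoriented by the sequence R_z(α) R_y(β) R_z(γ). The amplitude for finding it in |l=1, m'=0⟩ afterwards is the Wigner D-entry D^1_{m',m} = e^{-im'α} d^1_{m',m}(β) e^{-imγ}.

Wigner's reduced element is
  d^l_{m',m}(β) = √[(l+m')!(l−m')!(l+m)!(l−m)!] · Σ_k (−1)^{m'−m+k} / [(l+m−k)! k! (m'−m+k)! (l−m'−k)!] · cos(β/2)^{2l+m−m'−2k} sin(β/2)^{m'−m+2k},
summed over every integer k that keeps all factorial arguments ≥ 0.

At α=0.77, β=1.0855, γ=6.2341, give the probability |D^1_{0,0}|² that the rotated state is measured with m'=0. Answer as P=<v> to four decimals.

P=0.2176

Split into d^1_{0,0}(β=1.0855) × two z-phases.
Half-angle: c=0.856292, s=0.516493. N=√(1·1·1·1)=1.000000
The bounds max(0,m−m')=0 and min(l+m,l−m')=1 give 2 terms
  k=0: (−1)^0·1.0000/(1)·0.8563^2·0.5165^0 = +0.733235
  k=1: (−1)^1·1.0000/(1)·0.8563^0·0.5165^2 = -0.266765
d^1_{0,0}(1.0855) = +0.733235 -0.266765 = +0.466470
|D^1_{0,0}|² = |d^1_{0,0}(β)|² = (+0.466470)² = 0.217595 (the z-rotation phases have unit modulus)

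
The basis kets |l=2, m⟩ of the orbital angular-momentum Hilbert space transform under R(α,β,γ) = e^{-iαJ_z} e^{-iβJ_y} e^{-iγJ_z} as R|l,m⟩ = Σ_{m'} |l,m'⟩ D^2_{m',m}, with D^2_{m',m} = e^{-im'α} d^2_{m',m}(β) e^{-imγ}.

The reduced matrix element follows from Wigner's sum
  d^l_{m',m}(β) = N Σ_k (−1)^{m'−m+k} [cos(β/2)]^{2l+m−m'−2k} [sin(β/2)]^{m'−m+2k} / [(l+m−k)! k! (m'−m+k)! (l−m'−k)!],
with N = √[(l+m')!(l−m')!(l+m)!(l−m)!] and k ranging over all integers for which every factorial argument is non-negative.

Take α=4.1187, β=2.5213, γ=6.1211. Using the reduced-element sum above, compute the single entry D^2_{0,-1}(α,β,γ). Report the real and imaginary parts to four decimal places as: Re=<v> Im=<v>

Split into d^2_{0,-1}(β=2.5213) × two z-phases.
With c≡cos(β/2)=0.305198 and s≡sin(β/2)=0.952289, N=[2·2·1·6]^{1/2}=4.898979
Admissible k: 0..1 (factorial args all ≥0)
  k=0: (−1)^1·4.8990/(2)·0.3052^3·0.9523^1 = -0.066312
  k=1: (−1)^2·4.8990/(2)·0.3052^1·0.9523^3 = +0.645600
d^2_{0,-1}(2.5213) = -0.066312 +0.645600 = +0.579288
D = (+1.000000+0.000000i)·(+0.579288)·(+0.986893-0.161377i) = +0.571696-0.093484i

Re=0.5717 Im=-0.0935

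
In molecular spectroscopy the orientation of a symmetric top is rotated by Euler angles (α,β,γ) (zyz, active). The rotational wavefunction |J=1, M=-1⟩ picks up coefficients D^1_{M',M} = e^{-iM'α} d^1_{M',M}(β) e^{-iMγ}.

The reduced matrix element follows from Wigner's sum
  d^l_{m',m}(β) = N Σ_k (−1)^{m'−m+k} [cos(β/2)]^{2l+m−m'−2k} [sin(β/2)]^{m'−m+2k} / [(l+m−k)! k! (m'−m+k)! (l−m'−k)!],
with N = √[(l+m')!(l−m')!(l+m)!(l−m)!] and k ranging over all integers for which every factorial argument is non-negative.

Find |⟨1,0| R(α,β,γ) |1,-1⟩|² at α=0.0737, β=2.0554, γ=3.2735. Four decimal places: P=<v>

P=0.3915

Split into d^1_{0,-1}(β=2.0554) × two z-phases.
c=cos(2.0554/2)=0.516789, s=sin(2.0554/2)=0.856113; N=√[1·1·1·2]=1.414214
k∈{0} keeps every argument non-negative
  k=0: (−1)^1·1.4142/(1)·0.5168^1·0.8561^1 = -0.625690
d^1_{0,-1}(2.0554) = -0.625690
|D^1_{0,-1}|² = |d^1_{0,-1}(β)|² = (-0.625690)² = 0.391488 (the z-rotation phases have unit modulus)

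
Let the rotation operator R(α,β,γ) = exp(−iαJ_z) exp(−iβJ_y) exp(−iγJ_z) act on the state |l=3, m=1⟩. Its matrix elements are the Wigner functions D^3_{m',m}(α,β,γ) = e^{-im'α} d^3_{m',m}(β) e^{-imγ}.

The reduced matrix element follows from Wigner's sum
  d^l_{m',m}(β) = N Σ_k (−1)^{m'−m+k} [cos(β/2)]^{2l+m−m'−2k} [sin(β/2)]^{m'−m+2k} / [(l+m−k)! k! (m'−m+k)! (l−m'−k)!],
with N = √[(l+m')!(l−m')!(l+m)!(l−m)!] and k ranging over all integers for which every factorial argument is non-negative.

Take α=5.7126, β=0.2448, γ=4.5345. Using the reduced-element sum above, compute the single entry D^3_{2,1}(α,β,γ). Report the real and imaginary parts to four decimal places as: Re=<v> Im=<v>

Re=0.3492 Im=-0.0898

D^3_{2,1}(5.7126,0.2448,4.5345) = e^{-i·2·5.7126}·d^3_{2,1}(0.2448)·e^{-i·1·4.5345}. Compute d first:
c=cos(0.2448/2)=0.992518, s=sin(0.2448/2)=0.122095; N=√[120·1·24·2]=75.894664
k: max(0,(1)−(2))=0 … min(3+(1),3−(2))=1
  k=0: (−1)^1·75.8947/(24)·0.9925^5·0.1221^1 = -0.371869
  k=1: (−1)^2·75.8947/(12)·0.9925^3·0.1221^3 = +0.011255
d^3_{2,1}(0.2448) = -0.371869 +0.011255 = -0.360614
Phases: e^{-i·(2)·5.7126}=+0.416531+0.909122i, e^{-i·(1)·4.5345}=-0.176952+0.984219i ⇒ D=+0.349248-0.089824i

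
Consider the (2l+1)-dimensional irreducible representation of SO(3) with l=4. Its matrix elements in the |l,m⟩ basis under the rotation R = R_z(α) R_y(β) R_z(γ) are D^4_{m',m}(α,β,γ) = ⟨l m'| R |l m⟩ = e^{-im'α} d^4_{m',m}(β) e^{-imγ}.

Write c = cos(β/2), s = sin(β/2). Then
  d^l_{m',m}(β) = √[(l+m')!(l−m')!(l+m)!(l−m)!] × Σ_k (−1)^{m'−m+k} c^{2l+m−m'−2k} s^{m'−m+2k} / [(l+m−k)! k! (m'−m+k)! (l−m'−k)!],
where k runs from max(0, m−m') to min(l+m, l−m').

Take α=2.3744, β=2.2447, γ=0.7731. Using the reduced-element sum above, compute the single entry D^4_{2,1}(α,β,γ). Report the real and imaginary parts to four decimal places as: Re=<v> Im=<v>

D^4_{2,1}(2.3744,2.2447,0.7731) = e^{-i·2·2.3744}·d^4_{2,1}(2.2447)·e^{-i·1·0.7731}. Compute d first:
With c≡cos(β/2)=0.433566 and s≡sin(β/2)=0.901122, N=[720·2·120·6]^{1/2}=1018.233765
k∈{0,1,2} keeps every argument non-negative
  k=0: (−1)^1·1018.2338/(240)·0.4336^7·0.9011^1 = -0.011010
  k=1: (−1)^2·1018.2338/(48)·0.4336^5·0.9011^3 = +0.237812
  k=2: (−1)^3·1018.2338/(72)·0.4336^3·0.9011^5 = -0.684854
d^4_{2,1}(2.2447) = -0.011010 +0.237812 -0.684854 = -0.458053
Phases: e^{-i·(2)·2.3744}=+0.036403+0.999337i, e^{-i·(1)·0.7731}=+0.715749-0.698357i ⇒ D=-0.331608-0.315989i

Re=-0.3316 Im=-0.3160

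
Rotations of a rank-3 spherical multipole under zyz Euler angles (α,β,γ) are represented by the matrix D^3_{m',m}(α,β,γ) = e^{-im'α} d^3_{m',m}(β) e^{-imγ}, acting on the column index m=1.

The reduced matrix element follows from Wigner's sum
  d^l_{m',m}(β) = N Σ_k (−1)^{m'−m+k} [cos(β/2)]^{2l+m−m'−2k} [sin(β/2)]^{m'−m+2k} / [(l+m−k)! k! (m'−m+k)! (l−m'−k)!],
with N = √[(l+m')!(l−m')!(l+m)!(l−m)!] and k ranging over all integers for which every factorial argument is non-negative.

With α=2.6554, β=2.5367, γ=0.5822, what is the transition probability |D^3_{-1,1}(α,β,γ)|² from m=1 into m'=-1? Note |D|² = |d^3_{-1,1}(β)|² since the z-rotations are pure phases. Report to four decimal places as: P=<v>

P=0.0443

Split into d^3_{-1,1}(β=2.5367) × two z-phases.
Half-angle: c=0.297856, s=0.954611. N=√(2·24·24·2)=48.000000
k∈{2,3,4} keeps every argument non-negative
  k=2: (−1)^0·48.0000/(8)·0.2979^4·0.9546^2 = +0.043036
  k=3: (−1)^1·48.0000/(6)·0.2979^2·0.9546^4 = -0.589398
  k=4: (−1)^2·48.0000/(48)·0.2979^0·0.9546^6 = +0.756759
d^3_{-1,1}(2.5367) = +0.043036 -0.589398 +0.756759 = +0.210397
|D^3_{-1,1}|² = |d^3_{-1,1}(β)|² = (+0.210397)² = 0.044267 (the z-rotation phases have unit modulus)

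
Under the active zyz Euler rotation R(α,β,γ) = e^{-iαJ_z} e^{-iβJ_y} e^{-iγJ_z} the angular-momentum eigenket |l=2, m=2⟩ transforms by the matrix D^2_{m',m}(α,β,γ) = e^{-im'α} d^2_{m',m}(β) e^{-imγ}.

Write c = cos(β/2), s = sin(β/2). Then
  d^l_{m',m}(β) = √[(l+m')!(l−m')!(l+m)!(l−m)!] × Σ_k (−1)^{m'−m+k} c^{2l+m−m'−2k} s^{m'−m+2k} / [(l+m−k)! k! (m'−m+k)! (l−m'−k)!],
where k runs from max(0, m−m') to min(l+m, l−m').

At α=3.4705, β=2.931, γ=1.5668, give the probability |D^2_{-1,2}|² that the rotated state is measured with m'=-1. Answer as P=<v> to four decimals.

D^2_{-1,2}(3.4705,2.931,1.5668) = e^{-i·-1·3.4705}·d^2_{-1,2}(2.931)·e^{-i·2·1.5668}. Compute d first:
Half-angle: c=0.105102, s=0.994461. N=√(1·6·24·1)=12.000000
Admissible k: 3..3 (factorial args all ≥0)
  k=3: (−1)^0·12.0000/(6)·0.1051^1·0.9945^3 = +0.206730
d^2_{-1,2}(2.931) = +0.206730
|D^2_{-1,2}|² = |d^2_{-1,2}(β)|² = (+0.206730)² = 0.042737 (the z-rotation phases have unit modulus)

P=0.0427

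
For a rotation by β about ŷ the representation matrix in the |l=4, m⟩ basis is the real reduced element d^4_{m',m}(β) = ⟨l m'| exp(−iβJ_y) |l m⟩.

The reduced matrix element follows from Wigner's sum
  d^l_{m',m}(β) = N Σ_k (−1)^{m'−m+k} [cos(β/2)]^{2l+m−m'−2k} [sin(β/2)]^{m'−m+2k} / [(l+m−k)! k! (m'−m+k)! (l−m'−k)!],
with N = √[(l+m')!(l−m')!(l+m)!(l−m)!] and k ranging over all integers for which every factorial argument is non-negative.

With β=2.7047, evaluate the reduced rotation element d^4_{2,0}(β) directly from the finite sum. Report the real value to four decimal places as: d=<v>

d=0.3359

d^4_{2,0}(β=2.7047) via Wigner's sum:
c=cos(2.7047/2)=0.216713, s=sin(2.7047/2)=0.976235; N=√[720·2·24·24]=910.735966
The bounds max(0,m−m')=0 and min(l+m,l−m')=2 give 3 terms
  k=0: (−1)^2·910.7360/(96)·0.2167^6·0.9762^2 = +0.000937
  k=1: (−1)^3·910.7360/(36)·0.2167^4·0.9762^4 = -0.050681
  k=2: (−1)^4·910.7360/(96)·0.2167^2·0.9762^6 = +0.385673
d^4_{2,0}(2.7047) = +0.000937 -0.050681 +0.385673 = +0.335928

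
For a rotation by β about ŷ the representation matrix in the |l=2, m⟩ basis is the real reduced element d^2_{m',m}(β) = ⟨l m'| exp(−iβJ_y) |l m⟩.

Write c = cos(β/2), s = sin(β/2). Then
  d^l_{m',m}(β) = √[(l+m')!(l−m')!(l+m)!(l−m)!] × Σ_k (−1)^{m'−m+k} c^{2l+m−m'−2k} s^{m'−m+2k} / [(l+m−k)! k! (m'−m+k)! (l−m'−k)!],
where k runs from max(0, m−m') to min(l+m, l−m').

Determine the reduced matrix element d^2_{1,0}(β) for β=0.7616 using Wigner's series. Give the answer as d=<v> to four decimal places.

d=-0.6117

d^2_{1,0}(β=0.7616) via Wigner's sum:
Half-angle: c=0.928368, s=0.371663. N=√(6·1·2·2)=4.898979
k: max(0,(0)−(1))=0 … min(2+(0),2−(1))=1
  k=0: (−1)^1·4.8990/(2)·0.9284^3·0.3717^1 = -0.728426
  k=1: (−1)^2·4.8990/(2)·0.9284^1·0.3717^3 = +0.116747
d^2_{1,0}(0.7616) = -0.728426 +0.116747 = -0.611679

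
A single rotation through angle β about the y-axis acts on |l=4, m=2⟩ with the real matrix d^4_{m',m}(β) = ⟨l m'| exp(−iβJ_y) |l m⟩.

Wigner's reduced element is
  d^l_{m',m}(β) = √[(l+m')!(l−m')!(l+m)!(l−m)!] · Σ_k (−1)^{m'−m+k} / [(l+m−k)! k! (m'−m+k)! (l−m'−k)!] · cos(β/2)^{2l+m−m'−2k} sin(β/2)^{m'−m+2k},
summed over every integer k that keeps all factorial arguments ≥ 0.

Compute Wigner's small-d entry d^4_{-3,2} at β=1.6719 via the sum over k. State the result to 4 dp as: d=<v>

d=0.4501

d^4_{-3,2}(β=1.6719) via Wigner's sum:
Half-angle: c=0.670473, s=0.741934. N=√(1·5040·720·2)=2693.993318
Admissible k: 5..6 (factorial args all ≥0)
  k=5: (−1)^0·2693.9933/(240)·0.6705^3·0.7419^5 = +0.760598
  k=6: (−1)^1·2693.9933/(720)·0.6705^1·0.7419^7 = -0.310457
d^4_{-3,2}(1.6719) = +0.760598 -0.310457 = +0.450141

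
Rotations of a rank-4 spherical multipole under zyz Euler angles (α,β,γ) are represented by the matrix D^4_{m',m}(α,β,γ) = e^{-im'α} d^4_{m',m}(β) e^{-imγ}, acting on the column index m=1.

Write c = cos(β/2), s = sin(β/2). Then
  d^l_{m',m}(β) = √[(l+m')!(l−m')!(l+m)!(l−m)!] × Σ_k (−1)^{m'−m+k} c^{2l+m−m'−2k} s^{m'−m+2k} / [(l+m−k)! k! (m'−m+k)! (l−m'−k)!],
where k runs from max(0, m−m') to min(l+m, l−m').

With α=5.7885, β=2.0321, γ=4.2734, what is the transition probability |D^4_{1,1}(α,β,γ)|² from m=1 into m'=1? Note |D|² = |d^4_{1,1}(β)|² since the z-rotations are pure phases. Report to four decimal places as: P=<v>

P=0.0044

First d^4_{1,1}(β=2.0321), then the phase factors e^{-i(1)α} and e^{-i(1)γ}:
c=cos(2.0321/2)=0.526728, s=sin(2.0321/2)=0.850034; N=√[120·6·120·6]=720.000000
k∈{0,1,2,3} keeps every argument non-negative
  k=0: (−1)^0·720.0000/(720)·0.5267^8·0.8500^0 = +0.005925
  k=1: (−1)^1·720.0000/(48)·0.5267^6·0.8500^2 = -0.231463
  k=2: (−1)^2·720.0000/(24)·0.5267^4·0.8500^4 = +1.205622
  k=3: (−1)^3·720.0000/(72)·0.5267^2·0.8500^6 = -1.046623
d^4_{1,1}(2.0321) = +0.005925 -0.231463 +1.205622 -1.046623 = -0.066539
|D^4_{1,1}|² = |d^4_{1,1}(β)|² = (-0.066539)² = 0.004427 (the z-rotation phases have unit modulus)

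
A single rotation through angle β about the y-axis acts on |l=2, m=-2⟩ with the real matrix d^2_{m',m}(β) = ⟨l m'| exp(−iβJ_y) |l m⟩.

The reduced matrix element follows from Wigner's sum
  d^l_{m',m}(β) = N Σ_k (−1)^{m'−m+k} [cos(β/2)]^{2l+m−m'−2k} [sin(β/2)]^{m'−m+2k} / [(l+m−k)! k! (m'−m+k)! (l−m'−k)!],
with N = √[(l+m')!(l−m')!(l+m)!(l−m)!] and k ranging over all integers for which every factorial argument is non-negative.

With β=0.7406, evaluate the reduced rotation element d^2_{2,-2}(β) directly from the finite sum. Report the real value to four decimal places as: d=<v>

d=0.0172

d^2_{2,-2}(β=0.7406) via Wigner's sum:
Half-angle: c=0.932219, s=0.361895. N=√(24·1·1·24)=24.000000
k: max(0,(-2)−(2))=0 … min(2+(-2),2−(2))=0
  k=0: (−1)^4·24.0000/(24)·0.9322^0·0.3619^4 = +0.017153
d^2_{2,-2}(0.7406) = +0.017153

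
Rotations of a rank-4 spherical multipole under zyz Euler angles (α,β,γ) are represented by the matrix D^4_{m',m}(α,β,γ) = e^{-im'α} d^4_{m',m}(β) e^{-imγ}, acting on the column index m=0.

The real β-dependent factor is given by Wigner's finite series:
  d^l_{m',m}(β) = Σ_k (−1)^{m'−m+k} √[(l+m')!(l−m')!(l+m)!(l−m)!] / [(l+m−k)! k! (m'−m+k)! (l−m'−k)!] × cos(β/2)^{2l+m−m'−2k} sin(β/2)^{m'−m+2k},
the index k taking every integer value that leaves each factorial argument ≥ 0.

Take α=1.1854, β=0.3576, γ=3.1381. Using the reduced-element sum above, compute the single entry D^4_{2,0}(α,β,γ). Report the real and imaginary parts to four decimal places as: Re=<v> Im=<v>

Re=-0.1787 Im=-0.1735

First d^4_{2,0}(β=0.3576), then the phase factors e^{-i(2)α} and e^{-i(0)γ}:
c=cos(0.3576/2)=0.984058, s=sin(0.3576/2)=0.177849; N=√[720·2·24·24]=910.735966
k∈{0,1,2} keeps every argument non-negative
  k=0: (−1)^2·910.7360/(96)·0.9841^6·0.1778^2 = +0.272488
  k=1: (−1)^3·910.7360/(36)·0.9841^4·0.1778^4 = -0.023734
  k=2: (−1)^4·910.7360/(96)·0.9841^2·0.1778^6 = +0.000291
d^4_{2,0}(0.3576) = +0.272488 -0.023734 +0.000291 = +0.249044
Phases: e^{-i·(2)·1.1854}=-0.717359-0.696704i, e^{-i·(0)·3.1381}=+1.000000+0.000000i ⇒ D=-0.178654-0.173510i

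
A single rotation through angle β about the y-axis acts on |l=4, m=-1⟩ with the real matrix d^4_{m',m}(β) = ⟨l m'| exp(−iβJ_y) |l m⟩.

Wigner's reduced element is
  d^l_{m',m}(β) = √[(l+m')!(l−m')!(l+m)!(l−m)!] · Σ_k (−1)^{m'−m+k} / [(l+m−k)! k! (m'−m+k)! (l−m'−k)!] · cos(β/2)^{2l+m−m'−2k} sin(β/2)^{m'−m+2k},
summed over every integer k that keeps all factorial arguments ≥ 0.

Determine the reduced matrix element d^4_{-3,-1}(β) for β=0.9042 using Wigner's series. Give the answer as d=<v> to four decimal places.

d=0.4870

d^4_{-3,-1}(β=0.9042) via Wigner's sum:
With c≡cos(β/2)=0.899532 and s≡sin(β/2)=0.436856, N=[1·5040·6·120]^{1/2}=1904.940944
k∈{2,3} keeps every argument non-negative
  k=2: (−1)^0·1904.9409/(240)·0.8995^6·0.4369^2 = +0.802499
  k=3: (−1)^1·1904.9409/(144)·0.8995^4·0.4369^4 = -0.315454
d^4_{-3,-1}(0.9042) = +0.802499 -0.315454 = +0.487045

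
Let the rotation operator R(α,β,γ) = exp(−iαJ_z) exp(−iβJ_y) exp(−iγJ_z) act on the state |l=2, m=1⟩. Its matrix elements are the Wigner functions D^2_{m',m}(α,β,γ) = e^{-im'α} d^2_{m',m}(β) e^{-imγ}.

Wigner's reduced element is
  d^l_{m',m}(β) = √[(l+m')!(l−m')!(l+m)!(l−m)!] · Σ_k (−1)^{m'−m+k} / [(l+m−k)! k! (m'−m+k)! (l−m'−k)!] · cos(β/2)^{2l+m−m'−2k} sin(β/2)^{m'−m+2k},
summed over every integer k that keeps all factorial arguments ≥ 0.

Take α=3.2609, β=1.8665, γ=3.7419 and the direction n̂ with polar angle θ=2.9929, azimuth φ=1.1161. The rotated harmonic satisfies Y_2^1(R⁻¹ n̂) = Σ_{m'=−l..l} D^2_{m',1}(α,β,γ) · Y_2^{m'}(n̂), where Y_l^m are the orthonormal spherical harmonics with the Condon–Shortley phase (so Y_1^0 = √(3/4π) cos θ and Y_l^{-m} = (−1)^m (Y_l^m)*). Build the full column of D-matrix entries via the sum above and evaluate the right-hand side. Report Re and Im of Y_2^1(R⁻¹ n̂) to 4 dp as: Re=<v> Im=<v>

Re=0.1191 Im=-0.1061

Need the full column D^2_{m',1} for m'=−2..2 at α=3.2609, β=1.8665, γ=3.7419.
cos(β/2)=0.595226, sin(β/2)=0.803559
d^2_{-2,1}: single k=3 term ⇒ +0.617681;  D = -0.577717+0.218571i
d^2_{-1,1}: k∈[2..3] ⇒ +0.686309 -0.416937 = +0.269372;  D = +0.238807-0.124629i
d^2_{0,1}: k∈[1..2] ⇒ +0.415086 -0.756502 = -0.341416;  D = +0.281723-0.192865i
d^2_{1,1}: k∈[0..1] ⇒ +0.125524 -0.686309 = -0.560785;  D = -0.421744+0.369611i
d^2_{2,1}: single k=0 term ⇒ -0.338916;  D = +0.226486-0.252128i
Y_2^{m'}(θ=2.9929,φ=1.1161) and Σ D·Y over m':
  (-0.5777+0.2186i)·(-0.0052-0.0067i)  (+0.2388-0.1246i)·(-0.0497+0.1017i)  (+0.2817-0.1929i)·(+0.6100+0.0000i)  (-0.4217+0.3696i)·(+0.0497+0.1017i)  (+0.2265-0.2521i)·(-0.0052+0.0067i)
Y_2^1(R⁻¹ n̂) = +0.119087-0.106129i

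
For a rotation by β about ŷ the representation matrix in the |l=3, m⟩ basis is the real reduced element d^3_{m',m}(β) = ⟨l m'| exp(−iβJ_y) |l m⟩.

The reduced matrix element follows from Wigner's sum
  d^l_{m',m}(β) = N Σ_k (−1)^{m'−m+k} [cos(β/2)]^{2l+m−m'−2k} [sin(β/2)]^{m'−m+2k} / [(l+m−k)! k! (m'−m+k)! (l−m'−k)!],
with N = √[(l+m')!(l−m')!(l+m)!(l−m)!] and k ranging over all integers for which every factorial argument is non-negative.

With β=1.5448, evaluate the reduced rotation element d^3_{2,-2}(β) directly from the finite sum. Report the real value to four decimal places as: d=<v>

d=0.4928

d^3_{2,-2}(β=1.5448) via Wigner's sum:
Half-angle: c=0.716238, s=0.697856. N=√(120·1·1·120)=120.000000
k: max(0,(-2)−(2))=0 … min(3+(-2),3−(2))=1
  k=0: (−1)^4·120.0000/(24)·0.7162^2·0.6979^4 = +0.608343
  k=1: (−1)^5·120.0000/(120)·0.7162^0·0.6979^6 = -0.115504
d^3_{2,-2}(1.5448) = +0.608343 -0.115504 = +0.492839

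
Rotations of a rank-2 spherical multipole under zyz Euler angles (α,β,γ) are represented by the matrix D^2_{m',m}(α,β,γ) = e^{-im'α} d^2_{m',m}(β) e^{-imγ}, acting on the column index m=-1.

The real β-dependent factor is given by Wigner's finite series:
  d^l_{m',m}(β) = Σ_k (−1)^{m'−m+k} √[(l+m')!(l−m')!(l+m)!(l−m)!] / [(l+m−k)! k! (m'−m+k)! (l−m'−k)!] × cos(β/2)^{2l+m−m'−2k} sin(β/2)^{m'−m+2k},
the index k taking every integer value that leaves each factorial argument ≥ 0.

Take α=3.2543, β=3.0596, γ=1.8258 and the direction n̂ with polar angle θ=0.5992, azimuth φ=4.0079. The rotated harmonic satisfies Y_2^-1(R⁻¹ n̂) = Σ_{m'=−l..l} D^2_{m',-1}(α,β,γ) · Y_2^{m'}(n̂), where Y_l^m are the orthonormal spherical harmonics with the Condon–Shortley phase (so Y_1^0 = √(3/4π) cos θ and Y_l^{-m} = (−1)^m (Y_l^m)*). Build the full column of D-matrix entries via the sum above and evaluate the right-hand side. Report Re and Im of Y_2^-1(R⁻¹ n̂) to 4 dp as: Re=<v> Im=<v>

Re=-0.3012 Im=0.2224

Need the full column D^2_{m',-1} for m'=−2..2 at α=3.2543, β=3.0596, γ=1.8258.
cos(β/2)=0.040985, sin(β/2)=0.999160
d^2_{-2,-1}: single k=1 term ⇒ +0.000138;  D = -0.000064+0.000122i
d^2_{-1,-1}: k∈[0..1] ⇒ +0.000003 -0.005031 = -0.005028;  D = -0.001807+0.004692i
d^2_{0,-1}: k∈[0..1] ⇒ -0.000168 +0.100139 = +0.099971;  D = -0.025217+0.096738i
d^2_{1,-1}: k∈[0..1] ⇒ +0.005031 -0.996643 = -0.991612;  D = -0.140627+0.981590i
d^2_{2,-1}: single k=0 term ⇒ -0.081763;  D = +0.002419-0.081727i
Y_2^{m'}(θ=0.5992,φ=4.0079) and Σ D·Y over m':
  (-0.0001+0.0001i)·(-0.0198-0.1213i)  (-0.0018+0.0047i)·(-0.2330+0.2741i)  (-0.0252+0.0967i)·(+0.3298+0.0000i)  (-0.1406+0.9816i)·(+0.2330+0.2741i)  (+0.0024-0.0817i)·(-0.0198+0.1213i)
Y_2^-1(R⁻¹ n̂) = -0.301172+0.222414i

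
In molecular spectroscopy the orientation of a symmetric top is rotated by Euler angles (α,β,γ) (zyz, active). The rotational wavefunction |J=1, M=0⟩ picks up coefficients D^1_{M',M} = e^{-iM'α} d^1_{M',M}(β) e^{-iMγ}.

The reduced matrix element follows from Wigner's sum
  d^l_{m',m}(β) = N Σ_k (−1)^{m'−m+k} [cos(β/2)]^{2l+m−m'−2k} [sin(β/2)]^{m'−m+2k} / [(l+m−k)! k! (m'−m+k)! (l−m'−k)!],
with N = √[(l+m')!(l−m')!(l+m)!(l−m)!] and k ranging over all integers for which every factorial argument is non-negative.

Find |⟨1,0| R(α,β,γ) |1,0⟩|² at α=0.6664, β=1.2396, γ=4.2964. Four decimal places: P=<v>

First d^1_{0,0}(β=1.2396), then the phase factors e^{-i(0)α} and e^{-i(0)γ}:
With c≡cos(β/2)=0.813995 and s≡sin(β/2)=0.580872, N=[1·1·1·1]^{1/2}=1.000000
Admissible k: 0..1 (factorial args all ≥0)
  k=0: (−1)^0·1.0000/(1)·0.8140^2·0.5809^0 = +0.662587
  k=1: (−1)^1·1.0000/(1)·0.8140^0·0.5809^2 = -0.337413
d^1_{0,0}(1.2396) = +0.662587 -0.337413 = +0.325175
|D^1_{0,0}|² = |d^1_{0,0}(β)|² = (+0.325175)² = 0.105739 (the z-rotation phases have unit modulus)

P=0.1057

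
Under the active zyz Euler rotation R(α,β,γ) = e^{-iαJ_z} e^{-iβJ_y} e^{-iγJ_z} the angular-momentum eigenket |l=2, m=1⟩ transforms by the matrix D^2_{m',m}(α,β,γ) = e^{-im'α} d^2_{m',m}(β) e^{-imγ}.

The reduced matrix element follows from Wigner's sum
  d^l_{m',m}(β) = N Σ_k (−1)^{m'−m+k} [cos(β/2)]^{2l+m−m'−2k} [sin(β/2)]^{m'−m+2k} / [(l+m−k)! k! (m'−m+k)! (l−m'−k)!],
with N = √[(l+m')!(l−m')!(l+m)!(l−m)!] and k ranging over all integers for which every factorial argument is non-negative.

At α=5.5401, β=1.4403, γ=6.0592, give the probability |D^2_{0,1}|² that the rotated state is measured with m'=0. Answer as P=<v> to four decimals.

P=0.0250

Split into d^2_{0,1}(β=1.4403) × two z-phases.
With c≡cos(β/2)=0.751707 and s≡sin(β/2)=0.659497, N=[2·2·6·1]^{1/2}=4.898979
k: max(0,(1)−(0))=1 … min(2+(1),2−(0))=2
  k=1: (−1)^0·4.8990/(2)·0.7517^3·0.6595^1 = +0.686174
  k=2: (−1)^1·4.8990/(2)·0.7517^1·0.6595^3 = -0.528157
d^2_{0,1}(1.4403) = +0.686174 -0.528157 = +0.158016
|D^2_{0,1}|² = |d^2_{0,1}(β)|² = (+0.158016)² = 0.024969 (the z-rotation phases have unit modulus)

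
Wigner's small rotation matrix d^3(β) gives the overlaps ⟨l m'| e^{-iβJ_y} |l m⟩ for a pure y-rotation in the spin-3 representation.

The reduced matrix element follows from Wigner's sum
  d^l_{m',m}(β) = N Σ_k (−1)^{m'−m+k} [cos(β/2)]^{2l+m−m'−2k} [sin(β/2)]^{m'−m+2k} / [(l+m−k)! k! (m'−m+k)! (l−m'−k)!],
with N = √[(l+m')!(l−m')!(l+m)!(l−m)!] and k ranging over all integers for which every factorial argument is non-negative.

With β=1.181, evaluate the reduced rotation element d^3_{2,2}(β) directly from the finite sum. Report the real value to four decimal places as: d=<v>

d^3_{2,2}(β=1.181) via Wigner's sum:
Half-angle: c=0.830662, s=0.556776. N=√(120·1·120·1)=120.000000
k: max(0,(2)−(2))=0 … min(3+(2),3−(2))=1
  k=0: (−1)^0·120.0000/(120)·0.8307^6·0.5568^0 = +0.328509
  k=1: (−1)^1·120.0000/(24)·0.8307^4·0.5568^2 = -0.737955
d^3_{2,2}(1.181) = +0.328509 -0.737955 = -0.409446

d=-0.4094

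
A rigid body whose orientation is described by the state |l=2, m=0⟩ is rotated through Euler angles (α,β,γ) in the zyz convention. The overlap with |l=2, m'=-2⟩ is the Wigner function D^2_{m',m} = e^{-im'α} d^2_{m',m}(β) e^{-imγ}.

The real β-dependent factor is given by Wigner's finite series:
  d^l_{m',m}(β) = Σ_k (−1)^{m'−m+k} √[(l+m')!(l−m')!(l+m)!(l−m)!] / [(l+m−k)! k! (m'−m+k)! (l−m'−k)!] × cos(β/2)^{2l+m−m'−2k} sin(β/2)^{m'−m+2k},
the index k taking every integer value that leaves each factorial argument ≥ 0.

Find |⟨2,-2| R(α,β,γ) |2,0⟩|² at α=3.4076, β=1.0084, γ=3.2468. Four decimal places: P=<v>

P=0.1921

D^2_{-2,0}(3.4076,1.0084,3.2468) = e^{-i·-2·3.4076}·d^2_{-2,0}(1.0084)·e^{-i·0·3.2468}. Compute d first:
Half-angle: c=0.875561, s=0.483107. N=√(1·24·2·2)=9.797959
Admissible k: 2..2 (factorial args all ≥0)
  k=2: (−1)^0·9.7980/(4)·0.8756^2·0.4831^2 = +0.438264
d^2_{-2,0}(1.0084) = +0.438264
|D^2_{-2,0}|² = |d^2_{-2,0}(β)|² = (+0.438264)² = 0.192075 (the z-rotation phases have unit modulus)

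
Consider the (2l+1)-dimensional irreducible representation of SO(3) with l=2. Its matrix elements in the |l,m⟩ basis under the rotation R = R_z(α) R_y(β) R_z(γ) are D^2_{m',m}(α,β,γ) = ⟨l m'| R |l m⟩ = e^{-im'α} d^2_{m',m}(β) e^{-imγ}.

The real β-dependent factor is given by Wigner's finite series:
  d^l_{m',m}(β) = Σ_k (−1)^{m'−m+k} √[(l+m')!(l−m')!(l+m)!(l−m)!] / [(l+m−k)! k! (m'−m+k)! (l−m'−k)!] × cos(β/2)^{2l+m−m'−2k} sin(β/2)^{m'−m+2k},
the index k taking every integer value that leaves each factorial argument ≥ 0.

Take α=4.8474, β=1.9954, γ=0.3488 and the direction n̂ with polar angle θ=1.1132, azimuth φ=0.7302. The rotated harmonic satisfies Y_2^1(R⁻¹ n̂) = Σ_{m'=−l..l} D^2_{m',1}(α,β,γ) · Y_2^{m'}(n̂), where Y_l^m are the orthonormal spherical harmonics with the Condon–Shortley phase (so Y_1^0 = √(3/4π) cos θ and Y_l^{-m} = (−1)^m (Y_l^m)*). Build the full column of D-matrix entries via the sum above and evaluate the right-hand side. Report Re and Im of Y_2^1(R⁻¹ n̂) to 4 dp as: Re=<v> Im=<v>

Re=0.0348 Im=0.3784

Need the full column D^2_{m',1} for m'=−2..2 at α=4.8474, β=1.9954, γ=0.3488.
cos(β/2)=0.542236, sin(β/2)=0.840226
d^2_{-2,1}: single k=3 term ⇒ +0.643290;  D = -0.641295+0.050625i
d^2_{-1,1}: k∈[2..3] ⇒ +0.622717 -0.498408 = +0.124309;  D = -0.026374-0.121479i
d^2_{0,1}: k∈[1..2] ⇒ +0.328124 -0.787866 = -0.459743;  D = -0.432059+0.157126i
d^2_{1,1}: k∈[0..1] ⇒ +0.086448 -0.622717 = -0.536269;  D = -0.249449-0.474721i
d^2_{2,1}: single k=0 term ⇒ -0.267912;  D = +0.218231-0.155409i
Y_2^{m'}(θ=1.1132,φ=0.7302) and Σ D·Y over m':
  (-0.6413+0.0506i)·(+0.0343-0.3090i)  (-0.0264-0.1215i)·(+0.2281-0.2042i)  (-0.4321+0.1571i)·(-0.1307+0.0000i)  (-0.2494-0.4747i)·(-0.2281-0.2042i)  (+0.2182-0.1554i)·(+0.0343+0.3090i)
Y_2^1(R⁻¹ n̂) = +0.034773+0.378372i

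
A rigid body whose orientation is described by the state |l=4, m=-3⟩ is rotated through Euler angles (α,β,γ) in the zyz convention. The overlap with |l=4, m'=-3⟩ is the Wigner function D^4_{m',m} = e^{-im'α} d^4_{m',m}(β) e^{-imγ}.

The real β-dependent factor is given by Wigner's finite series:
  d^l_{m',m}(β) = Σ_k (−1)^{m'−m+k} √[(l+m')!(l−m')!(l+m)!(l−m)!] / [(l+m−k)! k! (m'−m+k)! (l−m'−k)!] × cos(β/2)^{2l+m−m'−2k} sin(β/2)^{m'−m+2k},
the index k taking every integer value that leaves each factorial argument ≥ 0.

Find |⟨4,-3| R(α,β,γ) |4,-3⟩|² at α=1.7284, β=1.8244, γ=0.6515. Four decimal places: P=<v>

P=0.0443

Split into d^4_{-3,-3}(β=1.8244) × two z-phases.
c=cos(1.8244/2)=0.612007, s=sin(1.8244/2)=0.790852; N=√[1·5040·1·5040]=5040.000000
k∈{0,1} keeps every argument non-negative
  k=0: (−1)^0·5040.0000/(5040)·0.6120^8·0.7909^0 = +0.019681
  k=1: (−1)^1·5040.0000/(720)·0.6120^6·0.7909^2 = -0.230053
d^4_{-3,-3}(1.8244) = +0.019681 -0.230053 = -0.210372
|D^4_{-3,-3}|² = |d^4_{-3,-3}(β)|² = (-0.210372)² = 0.044256 (the z-rotation phases have unit modulus)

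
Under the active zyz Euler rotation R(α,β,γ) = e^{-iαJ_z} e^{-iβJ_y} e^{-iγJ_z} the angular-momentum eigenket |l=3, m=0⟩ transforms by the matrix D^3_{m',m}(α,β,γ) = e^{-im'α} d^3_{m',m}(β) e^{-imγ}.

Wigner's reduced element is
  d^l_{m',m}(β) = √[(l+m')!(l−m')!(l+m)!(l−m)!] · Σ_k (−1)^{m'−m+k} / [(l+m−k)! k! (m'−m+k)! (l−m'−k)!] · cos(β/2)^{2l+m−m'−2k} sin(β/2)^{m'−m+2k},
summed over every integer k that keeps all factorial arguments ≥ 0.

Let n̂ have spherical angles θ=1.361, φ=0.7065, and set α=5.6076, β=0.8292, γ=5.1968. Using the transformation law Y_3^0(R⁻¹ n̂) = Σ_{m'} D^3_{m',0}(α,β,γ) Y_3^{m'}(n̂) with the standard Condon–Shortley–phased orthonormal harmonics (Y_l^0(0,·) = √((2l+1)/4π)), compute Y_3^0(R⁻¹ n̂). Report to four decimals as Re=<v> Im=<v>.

Re=-0.2697 Im=0.0000

Need the full column D^3_{m',0} for m'=−3..3 at α=5.6076, β=0.8292, γ=5.1968.
cos(β/2)=0.915278, sin(β/2)=0.402824
d^3_{-3,0}: single k=3 term ⇒ +0.224140;  D = -0.098694-0.201241i
d^3_{-2,0}: k∈[2..3] ⇒ +0.623738 -0.120817 = +0.502921;  D = +0.109569-0.490841i
d^3_{-1,0}: k∈[1..3] ⇒ +0.896334 -0.520854 +0.033629 = +0.409109;  D = +0.319245-0.255838i
d^3_{0,0}: k∈[0..3] ⇒ +0.587918 -1.024906 +0.198522 -0.004273 = -0.242739;  D = -0.242739+0.000000i
d^3_{1,0}: k∈[0..2] ⇒ -0.896334 +0.520854 -0.033629 = -0.409109;  D = -0.319245-0.255838i
d^3_{2,0}: k∈[0..1] ⇒ +0.623738 -0.120817 = +0.502921;  D = +0.109569+0.490841i
d^3_{3,0}: single k=0 term ⇒ -0.224140;  D = +0.098694-0.201241i
Y_3^{m'}(θ=1.361,φ=0.7065) and Σ D·Y over m':
  (-0.0987-0.2012i)·(-0.2036-0.3331i)  (+0.1096-0.4908i)·(+0.0320-0.2011i)  (+0.3192-0.2558i)·(-0.1883+0.1607i)  (-0.2427+0.0000i)·(-0.2163+0.0000i)  (-0.3192-0.2558i)·(+0.1883+0.1607i)  (+0.1096+0.4908i)·(+0.0320+0.2011i)  (+0.0987-0.2012i)·(+0.2036-0.3331i)
Y_3^0(R⁻¹ n̂) = -0.269739+0.000000i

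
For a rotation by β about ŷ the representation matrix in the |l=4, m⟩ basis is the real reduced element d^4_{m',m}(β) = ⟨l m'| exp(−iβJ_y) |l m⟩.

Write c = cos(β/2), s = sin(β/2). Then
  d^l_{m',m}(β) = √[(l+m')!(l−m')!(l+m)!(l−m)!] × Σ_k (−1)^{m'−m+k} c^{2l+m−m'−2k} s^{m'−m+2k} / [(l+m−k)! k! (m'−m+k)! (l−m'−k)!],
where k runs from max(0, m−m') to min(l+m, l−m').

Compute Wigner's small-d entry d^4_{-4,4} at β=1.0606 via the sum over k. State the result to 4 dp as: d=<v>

d=0.0043

d^4_{-4,4}(β=1.0606) via Wigner's sum:
c=cos(1.0606/2)=0.862655, s=sin(1.0606/2)=0.505792; N=√[1·40320·40320·1]=40320.000000
k∈{8} keeps every argument non-negative
  k=8: (−1)^0·40320.0000/(40320)·0.8627^0·0.5058^8 = +0.004283
d^4_{-4,4}(1.0606) = +0.004283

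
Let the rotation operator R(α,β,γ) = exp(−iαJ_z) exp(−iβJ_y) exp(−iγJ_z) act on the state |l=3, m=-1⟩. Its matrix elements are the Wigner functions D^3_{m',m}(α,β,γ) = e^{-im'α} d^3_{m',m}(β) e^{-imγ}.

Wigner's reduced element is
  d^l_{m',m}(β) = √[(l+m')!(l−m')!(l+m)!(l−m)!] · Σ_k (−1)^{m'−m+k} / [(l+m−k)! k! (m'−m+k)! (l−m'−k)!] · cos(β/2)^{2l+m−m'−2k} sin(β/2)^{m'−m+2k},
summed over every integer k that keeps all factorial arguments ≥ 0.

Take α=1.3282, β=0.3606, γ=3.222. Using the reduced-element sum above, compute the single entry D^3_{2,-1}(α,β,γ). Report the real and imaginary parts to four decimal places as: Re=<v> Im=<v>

Re=-0.0288 Im=-0.0183

Split into d^3_{2,-1}(β=0.3606) × two z-phases.
With c≡cos(β/2)=0.983790 and s≡sin(β/2)=0.179325, N=[120·1·2·24]^{1/2}=75.894664
Admissible k: 0..1 (factorial args all ≥0)
  k=0: (−1)^3·75.8947/(12)·0.9838^3·0.1793^3 = -0.034726
  k=1: (−1)^4·75.8947/(24)·0.9838^1·0.1793^5 = +0.000577
d^3_{2,-1}(0.3606) = -0.034726 +0.000577 = -0.034149
Phases: e^{-i·(2)·1.3282}=-0.884585-0.466379i, e^{-i·(-1)·3.222}=-0.996769-0.080321i ⇒ D=-0.028831-0.018301i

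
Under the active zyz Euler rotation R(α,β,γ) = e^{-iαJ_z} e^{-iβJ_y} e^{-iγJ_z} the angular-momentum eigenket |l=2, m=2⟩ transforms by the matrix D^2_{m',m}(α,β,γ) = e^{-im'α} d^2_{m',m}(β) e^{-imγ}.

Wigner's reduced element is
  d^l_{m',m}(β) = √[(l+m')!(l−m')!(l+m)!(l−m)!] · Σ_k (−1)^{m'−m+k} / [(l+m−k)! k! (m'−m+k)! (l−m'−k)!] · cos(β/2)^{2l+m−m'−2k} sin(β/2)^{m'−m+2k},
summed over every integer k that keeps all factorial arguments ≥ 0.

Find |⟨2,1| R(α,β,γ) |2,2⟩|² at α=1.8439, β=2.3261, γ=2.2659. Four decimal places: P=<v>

Split into d^2_{1,2}(β=2.3261) × two z-phases.
c=cos(2.3261/2)=0.396541, s=sin(2.3261/2)=0.918017; N=√[6·1·24·1]=12.000000
Admissible k: 1..1 (factorial args all ≥0)
  k=1: (−1)^0·12.0000/(6)·0.3965^3·0.9180^1 = +0.114484
d^2_{1,2}(2.3261) = +0.114484
|D^2_{1,2}|² = |d^2_{1,2}(β)|² = (+0.114484)² = 0.013107 (the z-rotation phases have unit modulus)

P=0.0131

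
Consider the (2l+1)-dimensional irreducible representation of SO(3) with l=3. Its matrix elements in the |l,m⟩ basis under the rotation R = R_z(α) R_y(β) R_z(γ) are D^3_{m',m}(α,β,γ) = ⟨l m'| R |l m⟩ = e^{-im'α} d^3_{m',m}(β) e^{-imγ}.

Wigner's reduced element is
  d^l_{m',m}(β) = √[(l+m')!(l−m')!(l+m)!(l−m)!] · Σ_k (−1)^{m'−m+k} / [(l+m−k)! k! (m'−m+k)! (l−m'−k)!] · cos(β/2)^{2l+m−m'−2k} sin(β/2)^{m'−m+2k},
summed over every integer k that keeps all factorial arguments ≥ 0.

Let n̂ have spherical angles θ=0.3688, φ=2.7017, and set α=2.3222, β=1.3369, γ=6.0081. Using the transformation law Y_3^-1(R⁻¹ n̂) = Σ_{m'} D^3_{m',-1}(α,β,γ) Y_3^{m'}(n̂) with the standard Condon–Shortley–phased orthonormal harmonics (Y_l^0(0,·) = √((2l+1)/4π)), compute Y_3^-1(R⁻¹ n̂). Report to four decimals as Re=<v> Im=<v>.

Need the full column D^3_{m',-1} for m'=−3..3 at α=2.3222, β=1.3369, γ=6.0081.
cos(β/2)=0.784783, sin(β/2)=0.619770
d^3_{-3,-1}: single k=2 term ⇒ +0.564295;  D = +0.517902+0.224068i
d^3_{-2,-1}: k∈[1..2] ⇒ +0.583417 -0.727732 = -0.144315;  D = +0.048545+0.135905i
d^3_{-1,-1}: k∈[0..2] ⇒ +0.233614 -1.165602 +0.545223 = -0.386766;  D = +0.177336-0.343715i
d^3_{0,-1}: k∈[0..2] ⇒ -0.639102 +1.195786 -0.248596 = +0.308088;  D = +0.296504-0.083686i
d^3_{1,-1}: k∈[0..2] ⇒ +0.874202 -0.726963 +0.056674 = +0.203913;  D = -0.174444-0.105591i
d^3_{2,-1}: k∈[0..1] ⇒ -0.727732 +0.226936 = -0.500796;  D = -0.102973-0.490095i
d^3_{3,-1}: single k=0 term ⇒ +0.351940;  D = +0.202277-0.288003i
Y_3^{m'}(θ=0.3688,φ=2.7017) and Σ D·Y over m':
  (+0.5179+0.2241i)·(-0.0049-0.0189i)  (+0.0485+0.1359i)·(+0.0790+0.0955i)  (+0.1773-0.3437i)·(-0.3532-0.1662i)  (+0.2965-0.0837i)·(+0.4700+0.0000i)  (-0.1744-0.1056i)·(+0.3532-0.1662i)  (-0.1030-0.4901i)·(+0.0790-0.0955i)  (+0.2023-0.2880i)·(+0.0049-0.0189i)
Y_3^-1(R⁻¹ n̂) = -0.126364+0.014661i

Re=-0.1264 Im=0.0147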